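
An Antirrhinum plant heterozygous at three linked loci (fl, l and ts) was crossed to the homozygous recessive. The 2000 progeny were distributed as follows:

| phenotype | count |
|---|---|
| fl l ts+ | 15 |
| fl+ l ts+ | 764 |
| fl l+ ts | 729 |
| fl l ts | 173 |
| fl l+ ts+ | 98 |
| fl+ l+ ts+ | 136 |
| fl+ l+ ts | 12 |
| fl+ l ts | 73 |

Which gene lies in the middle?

fl

The two most frequent reciprocal classes, fl l+ ts and fl+ l ts+, are the parental types, so the F1 was fl l+ ts / fl+ l ts+.
The two rarest classes, fl+ l+ ts and fl l ts+, are the double crossovers. Comparing them with the parentals, only the fl allele has switched, so fl is the middle locus and the order is l – fl – ts.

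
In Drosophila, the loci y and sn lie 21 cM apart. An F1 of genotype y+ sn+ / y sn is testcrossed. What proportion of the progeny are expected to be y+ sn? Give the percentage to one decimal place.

A map distance of 21 cM corresponds to a recombination frequency of 0.210.
The F1 is y+ sn+ / y sn, so y+ sn is a recombinant gamete class with expected frequency r/2 = 0.210/2 = 0.1050.
That is 0.1050 = 10.5% of the progeny.

10.5%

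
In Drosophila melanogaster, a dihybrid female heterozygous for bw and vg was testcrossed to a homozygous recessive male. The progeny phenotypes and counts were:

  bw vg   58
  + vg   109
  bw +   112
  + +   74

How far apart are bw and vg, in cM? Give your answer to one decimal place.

37.4 cM

The two most frequent classes, + vg (109) and bw + (112), are the parental types, so the F1 was + vg / bw +.
The recombinant classes are + + and bw vg: 74 + 58 = 132.
Recombination frequency = 132/353 = 0.3739 ≈ 37.4%, i.e. 37.4 cM.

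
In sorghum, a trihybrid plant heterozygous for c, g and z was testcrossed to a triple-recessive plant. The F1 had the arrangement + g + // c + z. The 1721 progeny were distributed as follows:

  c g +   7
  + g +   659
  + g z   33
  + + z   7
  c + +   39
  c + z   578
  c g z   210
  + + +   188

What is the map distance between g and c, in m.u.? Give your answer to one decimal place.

The two rarest classes, c g + and + + z, are the double crossovers. Comparing them with the parentals, only the c allele has switched, so c is the middle locus and the order is z – c – g.
Crossovers in the c–g interval produce the single-crossover classes + + + and c g z (188 + 210 = 398) plus the double crossovers (14).
RF(c–g) = (398 + 14) / 1721 = 412/1721 = 0.2394 → 23.9 m.u.

23.9 m.u.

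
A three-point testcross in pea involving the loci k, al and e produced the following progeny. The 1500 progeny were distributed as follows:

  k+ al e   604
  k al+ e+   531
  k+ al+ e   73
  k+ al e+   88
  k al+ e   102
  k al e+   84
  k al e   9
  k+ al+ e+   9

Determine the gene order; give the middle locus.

k

The two most frequent reciprocal classes, k+ al e and k al+ e+, are the parental types, so the F1 was k+ al e / k al+ e+.
The two rarest classes, k al e and k+ al+ e+, are the double crossovers. Comparing them with the parentals, only the k allele has switched, so k is the middle locus and the order is al – k – e.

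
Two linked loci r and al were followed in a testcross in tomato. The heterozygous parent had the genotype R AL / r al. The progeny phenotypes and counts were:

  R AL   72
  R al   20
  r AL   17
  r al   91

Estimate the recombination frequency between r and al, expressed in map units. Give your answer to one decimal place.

The recombinant classes are R al and r AL: 20 + 17 = 37.
Recombination frequency = 37/200 = 0.1850 ≈ 18.5%, i.e. 18.5 map units.

18.5 map units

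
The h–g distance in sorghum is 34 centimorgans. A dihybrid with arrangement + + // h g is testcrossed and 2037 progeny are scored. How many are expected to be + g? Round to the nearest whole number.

A map distance of 34 centimorgans corresponds to a recombination frequency of 0.340.
The F1 is + + / h g, so + g is a recombinant gamete class with expected frequency r/2 = 0.340/2 = 0.1700.
Expected number = 0.1700 × 2037 = 346.29 ≈ 346.

346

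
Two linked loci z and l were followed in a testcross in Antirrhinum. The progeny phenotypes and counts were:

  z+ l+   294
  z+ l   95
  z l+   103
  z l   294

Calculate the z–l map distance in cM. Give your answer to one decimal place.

The two most frequent classes, z+ l+ (294) and z l (294), are the parental types, so the F1 was z+ l+ / z l.
The recombinant classes are z+ l and z l+: 95 + 103 = 198.
Recombination frequency = 198/786 = 0.2519 ≈ 25.2%, i.e. 25.2 cM.

25.2 cM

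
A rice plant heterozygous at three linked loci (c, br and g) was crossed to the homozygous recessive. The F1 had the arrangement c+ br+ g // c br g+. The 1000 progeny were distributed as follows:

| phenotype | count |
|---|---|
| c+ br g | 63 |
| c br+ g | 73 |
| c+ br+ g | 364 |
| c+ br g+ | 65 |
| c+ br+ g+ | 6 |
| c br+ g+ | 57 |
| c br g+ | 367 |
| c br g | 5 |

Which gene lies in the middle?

g

The two rarest classes, c+ br+ g+ and c br g, are the double crossovers. Comparing them with the parentals, only the g allele has switched, so g is the middle locus and the order is c – g – br.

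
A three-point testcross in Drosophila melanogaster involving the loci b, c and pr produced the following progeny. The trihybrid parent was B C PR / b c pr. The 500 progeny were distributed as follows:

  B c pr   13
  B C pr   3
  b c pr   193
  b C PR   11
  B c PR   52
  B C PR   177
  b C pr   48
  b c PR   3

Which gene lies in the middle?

pr

The two rarest classes, B C pr and b c PR, are the double crossovers. Comparing them with the parentals, only the pr allele has switched, so pr is the middle locus and the order is c – pr – b.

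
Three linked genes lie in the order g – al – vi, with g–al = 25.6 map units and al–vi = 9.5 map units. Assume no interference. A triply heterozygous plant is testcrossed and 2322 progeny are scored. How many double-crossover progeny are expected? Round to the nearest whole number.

56

Map distances give recombination frequencies of 0.256 and 0.095 for the two intervals.
With no interference, expected double-crossover frequency = 0.256 × 0.095 = 0.02432.
Expected number = 0.02432 × 2322 = 56.47 ≈ 56.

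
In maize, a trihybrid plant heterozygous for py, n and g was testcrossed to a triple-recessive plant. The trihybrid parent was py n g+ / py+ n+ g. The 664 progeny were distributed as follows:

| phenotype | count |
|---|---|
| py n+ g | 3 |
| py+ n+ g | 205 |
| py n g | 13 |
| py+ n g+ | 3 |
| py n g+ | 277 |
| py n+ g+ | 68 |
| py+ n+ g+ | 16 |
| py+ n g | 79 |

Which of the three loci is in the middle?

py

The two rarest classes, py+ n g+ and py n+ g, are the double crossovers. Comparing them with the parentals, only the py allele has switched, so py is the middle locus and the order is g – py – n.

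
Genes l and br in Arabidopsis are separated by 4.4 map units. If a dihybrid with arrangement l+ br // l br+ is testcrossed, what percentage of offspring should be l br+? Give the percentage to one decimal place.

A map distance of 4.4 map units corresponds to a recombination frequency of 0.044.
The F1 is l+ br / l br+, so l br+ is a parental gamete class with expected frequency (1 − r)/2 = 0.956/2 = 0.4780.
That is 0.4780 = 47.8% of the progeny.

47.8%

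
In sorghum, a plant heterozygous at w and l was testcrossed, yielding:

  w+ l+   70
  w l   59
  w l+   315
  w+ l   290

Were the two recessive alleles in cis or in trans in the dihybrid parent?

The two most frequent classes are w+ l (290) and w l+ (315); these are the parental (non-recombinant) types.
So the F1 carried w+ l on one chromosome and w l+ on the other — the recessive alleles are on opposite chromosomes (trans / repulsion).

trans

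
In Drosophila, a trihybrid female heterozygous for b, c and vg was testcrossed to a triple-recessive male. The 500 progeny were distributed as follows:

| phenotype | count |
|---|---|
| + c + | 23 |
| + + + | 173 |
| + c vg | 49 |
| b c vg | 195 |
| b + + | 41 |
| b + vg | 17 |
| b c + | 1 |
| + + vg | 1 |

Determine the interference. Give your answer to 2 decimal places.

0.74

The two most frequent reciprocal classes, b c vg and + + +, are the parental types, so the F1 was b c vg / + + +.
The two rarest classes, b c + and + + vg, are the double crossovers. Comparing them with the parentals, only the vg allele has switched, so vg is the middle locus and the order is b – vg – c.
b–vg: (90 + 2)/500 = 0.1840; vg–c: (40 + 2)/500 = 0.0840.
Expected DCO frequency = 0.1840 × 0.0840 ≈ 0.01546; observed = 2/500 ≈ 0.00400.
Coefficient of coincidence = 0.00400/0.01546 ≈ 0.26; interference = 1 − 0.26 = 0.74.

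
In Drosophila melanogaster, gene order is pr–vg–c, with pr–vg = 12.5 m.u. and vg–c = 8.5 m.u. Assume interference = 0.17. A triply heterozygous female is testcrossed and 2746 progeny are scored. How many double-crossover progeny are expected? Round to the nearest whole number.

24

Map distances give recombination frequencies of 0.125 and 0.085 for the two intervals.
With interference 0.17 (so coincidence = 0.83), expected double-crossover frequency = 0.125 × 0.085 × 0.83 = 0.00882.
Expected number = 0.00882 × 2746 = 24.22 ≈ 24.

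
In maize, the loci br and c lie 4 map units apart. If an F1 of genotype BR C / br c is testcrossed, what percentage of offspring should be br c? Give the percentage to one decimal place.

A map distance of 4 map units corresponds to a recombination frequency of 0.040.
The F1 is BR C / br c, so br c is a parental gamete class with expected frequency (1 − r)/2 = 0.960/2 = 0.4800.
That is 0.4800 = 48.0% of the progeny.

48.0%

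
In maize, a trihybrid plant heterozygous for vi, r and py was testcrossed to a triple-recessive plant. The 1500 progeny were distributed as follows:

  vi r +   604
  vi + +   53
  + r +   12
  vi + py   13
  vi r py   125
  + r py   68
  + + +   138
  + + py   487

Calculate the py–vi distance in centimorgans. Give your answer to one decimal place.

The two most frequent reciprocal classes, + + py and vi r +, are the parental types, so the F1 was + + py / vi r +.
The two rarest classes, vi + py and + r +, are the double crossovers. Comparing them with the parentals, only the vi allele has switched, so vi is the middle locus and the order is py – vi – r.
Crossovers in the py–vi interval produce the single-crossover classes + + + and vi r py (138 + 125 = 263) plus the double crossovers (25).
RF(py–vi) = (263 + 25) / 1500 = 288/1500 = 0.1920 → 19.2 centimorgans.

19.2 centimorgans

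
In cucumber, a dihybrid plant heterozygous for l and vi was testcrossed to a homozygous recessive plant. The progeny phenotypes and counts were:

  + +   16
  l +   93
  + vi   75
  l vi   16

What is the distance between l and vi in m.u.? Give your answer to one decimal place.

The two most frequent classes, + vi (75) and l + (93), are the parental types, so the F1 was + vi / l +.
The recombinant classes are + + and l vi: 16 + 16 = 32.
Recombination frequency = 32/200 = 0.1600 ≈ 16.0%, i.e. 16.0 m.u.

16.0 m.u.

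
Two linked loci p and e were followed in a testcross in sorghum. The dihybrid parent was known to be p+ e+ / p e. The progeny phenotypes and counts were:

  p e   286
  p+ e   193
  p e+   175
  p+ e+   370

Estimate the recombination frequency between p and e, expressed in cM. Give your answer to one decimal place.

35.9 cM

The recombinant classes are p+ e and p e+: 193 + 175 = 368.
Recombination frequency = 368/1024 = 0.3594 ≈ 35.9%, i.e. 35.9 cM.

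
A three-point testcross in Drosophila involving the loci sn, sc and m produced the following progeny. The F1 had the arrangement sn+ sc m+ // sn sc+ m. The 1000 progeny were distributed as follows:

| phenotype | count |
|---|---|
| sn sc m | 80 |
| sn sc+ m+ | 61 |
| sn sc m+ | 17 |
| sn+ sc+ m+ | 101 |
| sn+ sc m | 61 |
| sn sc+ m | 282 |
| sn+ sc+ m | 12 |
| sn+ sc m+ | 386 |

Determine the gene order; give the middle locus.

The two rarest classes, sn sc m+ and sn+ sc+ m, are the double crossovers. Comparing them with the parentals, only the sn allele has switched, so sn is the middle locus and the order is m – sn – sc.

sn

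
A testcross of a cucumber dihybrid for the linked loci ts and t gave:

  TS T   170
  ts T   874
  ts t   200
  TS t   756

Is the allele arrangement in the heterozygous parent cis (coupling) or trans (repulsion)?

The two most frequent classes are TS t (756) and ts T (874); these are the parental (non-recombinant) types.
So the F1 carried TS t on one chromosome and ts T on the other — the recessive alleles are on opposite chromosomes (trans / repulsion).

trans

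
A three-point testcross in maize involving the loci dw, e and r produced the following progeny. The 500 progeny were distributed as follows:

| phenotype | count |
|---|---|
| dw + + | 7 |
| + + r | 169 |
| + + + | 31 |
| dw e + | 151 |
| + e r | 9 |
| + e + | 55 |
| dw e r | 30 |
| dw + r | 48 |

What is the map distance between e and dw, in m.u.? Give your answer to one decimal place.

23.8 m.u.

The two most frequent reciprocal classes, dw e + and + + r, are the parental types, so the F1 was dw e + / + + r.
The two rarest classes, dw + + and + e r, are the double crossovers. Comparing them with the parentals, only the e allele has switched, so e is the middle locus and the order is r – e – dw.
Crossovers in the e–dw interval produce the single-crossover classes + e + and dw + r (55 + 48 = 103) plus the double crossovers (16).
RF(e–dw) = (103 + 16) / 500 = 119/500 = 0.2380 → 23.8 m.u.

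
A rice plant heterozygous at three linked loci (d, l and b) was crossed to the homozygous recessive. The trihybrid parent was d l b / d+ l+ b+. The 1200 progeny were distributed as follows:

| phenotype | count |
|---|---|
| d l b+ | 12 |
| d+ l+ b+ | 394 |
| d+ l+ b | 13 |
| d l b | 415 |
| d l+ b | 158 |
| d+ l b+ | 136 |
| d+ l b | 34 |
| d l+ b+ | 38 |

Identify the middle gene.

b

The two rarest classes, d l b+ and d+ l+ b, are the double crossovers. Comparing them with the parentals, only the b allele has switched, so b is the middle locus and the order is d – b – l.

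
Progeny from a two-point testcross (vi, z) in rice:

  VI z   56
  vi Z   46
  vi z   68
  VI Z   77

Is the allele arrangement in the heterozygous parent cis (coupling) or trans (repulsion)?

cis

The two most frequent classes are VI Z (77) and vi z (68); these are the parental (non-recombinant) types.
So the F1 carried VI Z on one chromosome and vi z on the other — the recessive alleles are on the same chromosome (cis / coupling).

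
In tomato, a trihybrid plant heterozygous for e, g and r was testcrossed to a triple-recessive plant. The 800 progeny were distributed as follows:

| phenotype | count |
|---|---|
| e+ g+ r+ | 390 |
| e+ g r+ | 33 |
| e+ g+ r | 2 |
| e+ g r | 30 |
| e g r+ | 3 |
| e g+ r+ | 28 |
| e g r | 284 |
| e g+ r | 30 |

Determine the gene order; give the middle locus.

r

The two most frequent reciprocal classes, e+ g+ r+ and e g r, are the parental types, so the F1 was e+ g+ r+ / e g r.
The two rarest classes, e+ g+ r and e g r+, are the double crossovers. Comparing them with the parentals, only the r allele has switched, so r is the middle locus and the order is g – r – e.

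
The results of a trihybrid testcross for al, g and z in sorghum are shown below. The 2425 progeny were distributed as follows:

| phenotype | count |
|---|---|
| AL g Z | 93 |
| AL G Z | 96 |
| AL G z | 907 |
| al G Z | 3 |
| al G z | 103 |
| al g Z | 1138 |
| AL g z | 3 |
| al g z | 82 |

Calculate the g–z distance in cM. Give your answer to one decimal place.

The two most frequent reciprocal classes, AL G z and al g Z, are the parental types, so the F1 was AL G z / al g Z.
The two rarest classes, AL g z and al G Z, are the double crossovers. Comparing them with the parentals, only the g allele has switched, so g is the middle locus and the order is al – g – z.
Crossovers in the g–z interval produce the single-crossover classes AL G Z and al g z (96 + 82 = 178) plus the double crossovers (6).
RF(g–z) = (178 + 6) / 2425 = 184/2425 = 0.0759 → 7.6 cM.

7.6 cM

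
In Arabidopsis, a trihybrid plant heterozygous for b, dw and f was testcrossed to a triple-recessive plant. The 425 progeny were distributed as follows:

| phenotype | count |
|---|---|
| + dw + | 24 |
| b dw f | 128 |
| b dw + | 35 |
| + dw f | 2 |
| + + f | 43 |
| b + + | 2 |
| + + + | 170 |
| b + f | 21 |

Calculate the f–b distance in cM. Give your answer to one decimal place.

19.3 cM

The two most frequent reciprocal classes, b dw f and + + +, are the parental types, so the F1 was b dw f / + + +.
The two rarest classes, + dw f and b + +, are the double crossovers. Comparing them with the parentals, only the b allele has switched, so b is the middle locus and the order is dw – b – f.
Crossovers in the b–f interval produce the single-crossover classes b dw + and + + f (35 + 43 = 78) plus the double crossovers (4).
RF(b–f) = (78 + 4) / 425 = 82/425 = 0.1929 → 19.3 cM.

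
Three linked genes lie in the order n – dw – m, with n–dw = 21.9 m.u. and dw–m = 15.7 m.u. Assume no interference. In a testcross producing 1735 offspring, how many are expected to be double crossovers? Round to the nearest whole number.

60

Map distances give recombination frequencies of 0.219 and 0.157 for the two intervals.
With no interference, expected double-crossover frequency = 0.219 × 0.157 = 0.03438.
Expected number = 0.03438 × 1735 = 59.65 ≈ 60.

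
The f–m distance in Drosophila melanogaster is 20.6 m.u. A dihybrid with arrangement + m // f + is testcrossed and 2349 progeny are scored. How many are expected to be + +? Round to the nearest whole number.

A map distance of 20.6 m.u. corresponds to a recombination frequency of 0.206.
The F1 is + m / f +, so + + is a recombinant gamete class with expected frequency r/2 = 0.206/2 = 0.1030.
Expected number = 0.1030 × 2349 = 241.95 ≈ 242.

242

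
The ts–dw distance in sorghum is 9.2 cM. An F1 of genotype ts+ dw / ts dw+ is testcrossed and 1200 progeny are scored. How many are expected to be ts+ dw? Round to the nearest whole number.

545

A map distance of 9.2 cM corresponds to a recombination frequency of 0.092.
The F1 is ts+ dw / ts dw+, so ts+ dw is a parental gamete class with expected frequency (1 − r)/2 = 0.908/2 = 0.4540.
Expected number = 0.4540 × 1200 = 544.80 ≈ 545.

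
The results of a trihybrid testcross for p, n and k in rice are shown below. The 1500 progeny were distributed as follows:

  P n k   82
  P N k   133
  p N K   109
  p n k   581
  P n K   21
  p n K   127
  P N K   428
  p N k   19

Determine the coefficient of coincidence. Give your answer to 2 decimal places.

The two most frequent reciprocal classes, P N K and p n k, are the parental types, so the F1 was P N K / p n k.
The two rarest classes, P n K and p N k, are the double crossovers. Comparing them with the parentals, only the n allele has switched, so n is the middle locus and the order is p – n – k.
p–n: (191 + 40)/1500 = 0.1540; n–k: (260 + 40)/1500 = 0.2000.
Expected DCO frequency = 0.1540 × 0.2000 ≈ 0.03080; observed = 40/1500 ≈ 0.02667.
Coefficient of coincidence = 0.02667/0.03080 ≈ 0.87.

0.87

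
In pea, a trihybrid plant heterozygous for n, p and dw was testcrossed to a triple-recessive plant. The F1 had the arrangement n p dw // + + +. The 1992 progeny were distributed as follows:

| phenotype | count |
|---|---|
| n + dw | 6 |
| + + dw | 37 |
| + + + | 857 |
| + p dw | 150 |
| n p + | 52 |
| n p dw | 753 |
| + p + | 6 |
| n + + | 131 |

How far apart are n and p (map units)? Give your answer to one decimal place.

The two rarest classes, n + dw and + p +, are the double crossovers. Comparing them with the parentals, only the p allele has switched, so p is the middle locus and the order is n – p – dw.
Crossovers in the n–p interval produce the single-crossover classes + p dw and n + + (150 + 131 = 281) plus the double crossovers (12).
RF(n–p) = (281 + 12) / 1992 = 293/1992 = 0.1471 → 14.7 map units.

14.7 map units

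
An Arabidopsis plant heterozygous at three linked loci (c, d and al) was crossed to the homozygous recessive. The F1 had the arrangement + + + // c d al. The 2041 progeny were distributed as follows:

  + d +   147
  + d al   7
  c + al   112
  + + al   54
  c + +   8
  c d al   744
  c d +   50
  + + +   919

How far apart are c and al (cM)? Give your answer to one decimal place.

5.8 cM

The two rarest classes, c + + and + d al, are the double crossovers. Comparing them with the parentals, only the c allele has switched, so c is the middle locus and the order is al – c – d.
Crossovers in the al–c interval produce the single-crossover classes + + al and c d + (54 + 50 = 104) plus the double crossovers (15).
RF(al–c) = (104 + 15) / 2041 = 119/2041 = 0.0583 → 5.8 cM.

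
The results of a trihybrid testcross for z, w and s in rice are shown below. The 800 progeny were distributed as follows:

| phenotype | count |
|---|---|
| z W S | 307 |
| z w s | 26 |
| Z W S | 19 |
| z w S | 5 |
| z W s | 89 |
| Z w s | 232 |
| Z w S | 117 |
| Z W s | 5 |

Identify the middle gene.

The two most frequent reciprocal classes, z W S and Z w s, are the parental types, so the F1 was z W S / Z w s.
The two rarest classes, z w S and Z W s, are the double crossovers. Comparing them with the parentals, only the w allele has switched, so w is the middle locus and the order is z – w – s.

w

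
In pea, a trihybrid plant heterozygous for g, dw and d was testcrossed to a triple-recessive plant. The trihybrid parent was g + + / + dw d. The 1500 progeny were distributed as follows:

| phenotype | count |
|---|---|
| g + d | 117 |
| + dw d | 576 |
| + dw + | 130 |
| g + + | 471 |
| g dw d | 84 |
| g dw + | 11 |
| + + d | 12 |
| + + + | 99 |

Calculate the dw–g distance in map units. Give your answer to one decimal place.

The two rarest classes, g dw + and + + d, are the double crossovers. Comparing them with the parentals, only the dw allele has switched, so dw is the middle locus and the order is d – dw – g.
Crossovers in the dw–g interval produce the single-crossover classes + + + and g dw d (99 + 84 = 183) plus the double crossovers (23).
RF(dw–g) = (183 + 23) / 1500 = 206/1500 = 0.1373 → 13.7 map units.

13.7 map units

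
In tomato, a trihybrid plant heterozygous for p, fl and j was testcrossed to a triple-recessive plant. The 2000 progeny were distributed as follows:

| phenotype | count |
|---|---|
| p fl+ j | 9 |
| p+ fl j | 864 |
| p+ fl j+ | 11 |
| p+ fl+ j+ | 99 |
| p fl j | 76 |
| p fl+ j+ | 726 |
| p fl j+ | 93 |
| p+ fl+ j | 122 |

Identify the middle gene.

The two most frequent reciprocal classes, p+ fl j and p fl+ j+, are the parental types, so the F1 was p+ fl j / p fl+ j+.
The two rarest classes, p+ fl j+ and p fl+ j, are the double crossovers. Comparing them with the parentals, only the j allele has switched, so j is the middle locus and the order is fl – j – p.

j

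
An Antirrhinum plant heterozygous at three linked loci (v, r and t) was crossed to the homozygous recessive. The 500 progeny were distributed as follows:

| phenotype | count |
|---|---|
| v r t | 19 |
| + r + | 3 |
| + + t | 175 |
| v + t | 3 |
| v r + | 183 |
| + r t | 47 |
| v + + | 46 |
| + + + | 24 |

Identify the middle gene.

v

The two most frequent reciprocal classes, v r + and + + t, are the parental types, so the F1 was v r + / + + t.
The two rarest classes, + r + and v + t, are the double crossovers. Comparing them with the parentals, only the v allele has switched, so v is the middle locus and the order is r – v – t.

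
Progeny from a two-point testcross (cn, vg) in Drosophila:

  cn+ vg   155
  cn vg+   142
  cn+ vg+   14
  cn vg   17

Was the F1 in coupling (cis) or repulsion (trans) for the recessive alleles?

The two most frequent classes are cn+ vg (155) and cn vg+ (142); these are the parental (non-recombinant) types.
So the F1 carried cn+ vg on one chromosome and cn vg+ on the other — the recessive alleles are on opposite chromosomes (trans / repulsion).

trans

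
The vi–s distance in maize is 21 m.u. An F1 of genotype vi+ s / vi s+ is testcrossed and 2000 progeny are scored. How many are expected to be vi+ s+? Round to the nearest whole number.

A map distance of 21 m.u. corresponds to a recombination frequency of 0.210.
The F1 is vi+ s / vi s+, so vi+ s+ is a recombinant gamete class with expected frequency r/2 = 0.210/2 = 0.1050.
Expected number = 0.1050 × 2000 = 210.00 ≈ 210.

210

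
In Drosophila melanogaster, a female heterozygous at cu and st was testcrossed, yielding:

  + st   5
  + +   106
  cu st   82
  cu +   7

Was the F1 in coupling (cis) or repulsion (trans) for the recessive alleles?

The two most frequent classes are + + (106) and cu st (82); these are the parental (non-recombinant) types.
So the F1 carried + + on one chromosome and cu st on the other — the recessive alleles are on the same chromosome (cis / coupling).

cis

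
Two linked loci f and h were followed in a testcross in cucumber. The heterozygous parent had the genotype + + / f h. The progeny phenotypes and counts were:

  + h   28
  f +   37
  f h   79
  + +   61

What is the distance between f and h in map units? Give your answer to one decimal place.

31.7 map units

The recombinant classes are + h and f +: 28 + 37 = 65.
Recombination frequency = 65/205 = 0.3171 ≈ 31.7%, i.e. 31.7 map units.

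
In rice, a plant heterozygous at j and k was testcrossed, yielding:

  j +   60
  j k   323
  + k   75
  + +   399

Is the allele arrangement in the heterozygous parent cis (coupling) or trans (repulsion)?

cis

The two most frequent classes are + + (399) and j k (323); these are the parental (non-recombinant) types.
So the F1 carried + + on one chromosome and j k on the other — the recessive alleles are on the same chromosome (cis / coupling).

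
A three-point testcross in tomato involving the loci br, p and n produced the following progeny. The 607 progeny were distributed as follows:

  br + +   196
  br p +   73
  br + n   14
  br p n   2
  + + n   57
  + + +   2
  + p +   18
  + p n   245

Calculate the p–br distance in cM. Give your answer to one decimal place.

22.1 cM

The two most frequent reciprocal classes, br + + and + p n, are the parental types, so the F1 was br + + / + p n.
The two rarest classes, + + + and br p n, are the double crossovers. Comparing them with the parentals, only the br allele has switched, so br is the middle locus and the order is n – br – p.
Crossovers in the br–p interval produce the single-crossover classes br p + and + + n (73 + 57 = 130) plus the double crossovers (4).
RF(br–p) = (130 + 4) / 607 = 134/607 = 0.2208 → 22.1 cM.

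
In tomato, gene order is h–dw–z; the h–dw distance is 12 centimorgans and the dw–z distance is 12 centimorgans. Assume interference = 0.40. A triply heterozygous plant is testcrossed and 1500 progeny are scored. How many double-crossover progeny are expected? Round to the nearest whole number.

Map distances give recombination frequencies of 0.120 and 0.120 for the two intervals.
With interference 0.40 (so coincidence = 0.60), expected double-crossover frequency = 0.120 × 0.120 × 0.60 = 0.00864.
Expected number = 0.00864 × 1500 = 12.96 ≈ 13.

13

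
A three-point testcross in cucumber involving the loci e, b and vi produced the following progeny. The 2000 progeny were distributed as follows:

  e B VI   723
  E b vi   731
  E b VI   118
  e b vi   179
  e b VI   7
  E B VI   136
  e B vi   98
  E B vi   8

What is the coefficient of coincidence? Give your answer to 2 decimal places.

The two most frequent reciprocal classes, E b vi and e B VI, are the parental types, so the F1 was E b vi / e B VI.
The two rarest classes, E B vi and e b VI, are the double crossovers. Comparing them with the parentals, only the b allele has switched, so b is the middle locus and the order is vi – b – e.
vi–b: (216 + 15)/2000 = 0.1155; b–e: (315 + 15)/2000 = 0.1650.
Expected DCO frequency = 0.1155 × 0.1650 ≈ 0.01906; observed = 15/2000 ≈ 0.00750.
Coefficient of coincidence = 0.00750/0.01906 ≈ 0.39.

0.39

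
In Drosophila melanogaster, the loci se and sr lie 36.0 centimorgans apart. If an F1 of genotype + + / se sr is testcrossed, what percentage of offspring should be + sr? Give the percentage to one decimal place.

A map distance of 36.0 centimorgans corresponds to a recombination frequency of 0.360.
The F1 is + + / se sr, so + sr is a recombinant gamete class with expected frequency r/2 = 0.360/2 = 0.1800.
That is 0.1800 = 18.0% of the progeny.

18.0%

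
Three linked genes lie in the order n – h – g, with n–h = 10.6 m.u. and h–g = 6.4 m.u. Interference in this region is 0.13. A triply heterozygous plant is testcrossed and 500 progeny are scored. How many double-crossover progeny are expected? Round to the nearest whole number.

3

Map distances give recombination frequencies of 0.106 and 0.064 for the two intervals.
With interference 0.13 (so coincidence = 0.87), expected double-crossover frequency = 0.106 × 0.064 × 0.87 = 0.00590.
Expected number = 0.00590 × 500 = 2.95 ≈ 3.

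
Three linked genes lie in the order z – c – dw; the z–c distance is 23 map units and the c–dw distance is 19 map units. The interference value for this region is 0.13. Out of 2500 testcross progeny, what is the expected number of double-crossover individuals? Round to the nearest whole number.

95

Map distances give recombination frequencies of 0.230 and 0.190 for the two intervals.
With interference 0.13 (so coincidence = 0.87), expected double-crossover frequency = 0.230 × 0.190 × 0.87 = 0.03802.
Expected number = 0.03802 × 2500 = 95.05 ≈ 95.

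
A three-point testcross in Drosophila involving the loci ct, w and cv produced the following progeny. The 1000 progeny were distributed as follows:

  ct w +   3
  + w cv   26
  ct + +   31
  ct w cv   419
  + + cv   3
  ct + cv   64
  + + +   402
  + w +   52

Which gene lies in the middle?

cv

The two most frequent reciprocal classes, ct w cv and + + +, are the parental types, so the F1 was ct w cv / + + +.
The two rarest classes, ct w + and + + cv, are the double crossovers. Comparing them with the parentals, only the cv allele has switched, so cv is the middle locus and the order is w – cv – ct.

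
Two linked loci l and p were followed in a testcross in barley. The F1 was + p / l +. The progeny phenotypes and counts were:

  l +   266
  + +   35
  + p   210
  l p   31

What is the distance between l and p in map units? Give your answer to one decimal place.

12.2 map units

The recombinant classes are + + and l p: 35 + 31 = 66.
Recombination frequency = 66/542 = 0.1218 ≈ 12.2%, i.e. 12.2 map units.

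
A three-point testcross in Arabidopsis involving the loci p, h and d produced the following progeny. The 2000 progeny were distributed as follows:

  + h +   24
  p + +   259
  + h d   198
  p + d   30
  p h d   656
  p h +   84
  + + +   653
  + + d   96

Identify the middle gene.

h

The two most frequent reciprocal classes, p h d and + + +, are the parental types, so the F1 was p h d / + + +.
The two rarest classes, p + d and + h +, are the double crossovers. Comparing them with the parentals, only the h allele has switched, so h is the middle locus and the order is p – h – d.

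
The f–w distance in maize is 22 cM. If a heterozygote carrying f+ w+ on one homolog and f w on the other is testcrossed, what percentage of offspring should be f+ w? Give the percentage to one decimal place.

A map distance of 22 cM corresponds to a recombination frequency of 0.220.
The F1 is f+ w+ / f w, so f+ w is a recombinant gamete class with expected frequency r/2 = 0.220/2 = 0.1100.
That is 0.1100 = 11.0% of the progeny.

11.0%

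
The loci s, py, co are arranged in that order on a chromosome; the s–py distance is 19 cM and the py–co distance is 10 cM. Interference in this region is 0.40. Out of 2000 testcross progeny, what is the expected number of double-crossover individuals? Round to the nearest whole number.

Map distances give recombination frequencies of 0.190 and 0.100 for the two intervals.
With interference 0.40 (so coincidence = 0.60), expected double-crossover frequency = 0.190 × 0.100 × 0.60 = 0.01140.
Expected number = 0.01140 × 2000 = 22.80 ≈ 23.

23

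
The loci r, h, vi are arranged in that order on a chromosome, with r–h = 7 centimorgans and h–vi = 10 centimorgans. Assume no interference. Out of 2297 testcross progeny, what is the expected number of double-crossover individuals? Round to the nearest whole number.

16

Map distances give recombination frequencies of 0.070 and 0.100 for the two intervals.
With no interference, expected double-crossover frequency = 0.070 × 0.100 = 0.00700.
Expected number = 0.00700 × 2297 = 16.08 ≈ 16.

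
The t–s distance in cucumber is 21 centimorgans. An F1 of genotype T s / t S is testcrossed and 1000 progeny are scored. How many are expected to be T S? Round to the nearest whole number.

A map distance of 21 centimorgans corresponds to a recombination frequency of 0.210.
The F1 is T s / t S, so T S is a recombinant gamete class with expected frequency r/2 = 0.210/2 = 0.1050.
Expected number = 0.1050 × 1000 = 105.00 ≈ 105.

105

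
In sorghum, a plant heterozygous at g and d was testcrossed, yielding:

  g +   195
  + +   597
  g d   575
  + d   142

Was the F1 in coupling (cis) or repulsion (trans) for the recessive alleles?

cis

The two most frequent classes are + + (597) and g d (575); these are the parental (non-recombinant) types.
So the F1 carried + + on one chromosome and g d on the other — the recessive alleles are on the same chromosome (cis / coupling).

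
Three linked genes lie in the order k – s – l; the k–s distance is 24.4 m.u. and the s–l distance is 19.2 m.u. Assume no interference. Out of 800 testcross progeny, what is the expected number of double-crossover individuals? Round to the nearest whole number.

37

Map distances give recombination frequencies of 0.244 and 0.192 for the two intervals.
With no interference, expected double-crossover frequency = 0.244 × 0.192 = 0.04685.
Expected number = 0.04685 × 800 = 37.48 ≈ 37.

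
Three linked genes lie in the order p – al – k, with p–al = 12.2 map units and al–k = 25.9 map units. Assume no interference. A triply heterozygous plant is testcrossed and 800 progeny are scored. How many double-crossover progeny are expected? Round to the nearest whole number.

Map distances give recombination frequencies of 0.122 and 0.259 for the two intervals.
With no interference, expected double-crossover frequency = 0.122 × 0.259 = 0.03160.
Expected number = 0.03160 × 800 = 25.28 ≈ 25.

25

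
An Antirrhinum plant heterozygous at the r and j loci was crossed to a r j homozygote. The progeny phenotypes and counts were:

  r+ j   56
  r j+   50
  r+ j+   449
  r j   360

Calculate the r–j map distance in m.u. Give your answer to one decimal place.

The two most frequent classes, r+ j+ (449) and r j (360), are the parental types, so the F1 was r+ j+ / r j.
The recombinant classes are r+ j and r j+: 56 + 50 = 106.
Recombination frequency = 106/915 = 0.1158 ≈ 11.6%, i.e. 11.6 m.u.

11.6 m.u.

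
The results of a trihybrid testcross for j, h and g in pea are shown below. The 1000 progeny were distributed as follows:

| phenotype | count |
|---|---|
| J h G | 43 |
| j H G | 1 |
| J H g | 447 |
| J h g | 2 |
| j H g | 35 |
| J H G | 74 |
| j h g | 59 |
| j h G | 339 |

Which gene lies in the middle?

The two most frequent reciprocal classes, j h G and J H g, are the parental types, so the F1 was j h G / J H g.
The two rarest classes, j H G and J h g, are the double crossovers. Comparing them with the parentals, only the h allele has switched, so h is the middle locus and the order is j – h – g.

h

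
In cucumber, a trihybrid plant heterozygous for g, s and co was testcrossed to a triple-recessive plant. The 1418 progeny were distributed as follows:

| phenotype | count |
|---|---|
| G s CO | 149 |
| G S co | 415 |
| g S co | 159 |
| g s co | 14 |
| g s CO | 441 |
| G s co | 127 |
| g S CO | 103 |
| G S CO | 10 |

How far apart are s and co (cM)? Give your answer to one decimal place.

17.9 cM

The two most frequent reciprocal classes, g s CO and G S co, are the parental types, so the F1 was g s CO / G S co.
The two rarest classes, g s co and G S CO, are the double crossovers. Comparing them with the parentals, only the co allele has switched, so co is the middle locus and the order is g – co – s.
Crossovers in the co–s interval produce the single-crossover classes g S CO and G s co (103 + 127 = 230) plus the double crossovers (24).
RF(co–s) = (230 + 24) / 1418 = 254/1418 = 0.1791 → 17.9 cM.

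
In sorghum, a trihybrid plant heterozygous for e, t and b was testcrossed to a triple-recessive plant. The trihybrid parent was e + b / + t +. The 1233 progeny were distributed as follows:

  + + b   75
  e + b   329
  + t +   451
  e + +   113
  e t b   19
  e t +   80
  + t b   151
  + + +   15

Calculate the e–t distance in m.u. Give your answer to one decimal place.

15.3 m.u.

The two rarest classes, e t b and + + +, are the double crossovers. Comparing them with the parentals, only the t allele has switched, so t is the middle locus and the order is e – t – b.
Crossovers in the e–t interval produce the single-crossover classes + + b and e t + (75 + 80 = 155) plus the double crossovers (34).
RF(e–t) = (155 + 34) / 1233 = 189/1233 = 0.1533 → 15.3 m.u.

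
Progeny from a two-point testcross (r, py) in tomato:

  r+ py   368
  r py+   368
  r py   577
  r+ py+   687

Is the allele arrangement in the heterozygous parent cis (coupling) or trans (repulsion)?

The two most frequent classes are r+ py+ (687) and r py (577); these are the parental (non-recombinant) types.
So the F1 carried r+ py+ on one chromosome and r py on the other — the recessive alleles are on the same chromosome (cis / coupling).

cis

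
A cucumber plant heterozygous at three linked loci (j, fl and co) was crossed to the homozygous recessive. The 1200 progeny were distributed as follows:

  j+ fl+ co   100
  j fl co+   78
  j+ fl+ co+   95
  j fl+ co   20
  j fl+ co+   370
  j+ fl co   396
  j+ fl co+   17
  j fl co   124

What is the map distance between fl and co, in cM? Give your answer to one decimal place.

17.9 cM

The two most frequent reciprocal classes, j fl+ co+ and j+ fl co, are the parental types, so the F1 was j fl+ co+ / j+ fl co.
The two rarest classes, j fl+ co and j+ fl co+, are the double crossovers. Comparing them with the parentals, only the co allele has switched, so co is the middle locus and the order is fl – co – j.
Crossovers in the fl–co interval produce the single-crossover classes j fl co+ and j+ fl+ co (78 + 100 = 178) plus the double crossovers (37).
RF(fl–co) = (178 + 37) / 1200 = 215/1200 = 0.1792 → 17.9 cM.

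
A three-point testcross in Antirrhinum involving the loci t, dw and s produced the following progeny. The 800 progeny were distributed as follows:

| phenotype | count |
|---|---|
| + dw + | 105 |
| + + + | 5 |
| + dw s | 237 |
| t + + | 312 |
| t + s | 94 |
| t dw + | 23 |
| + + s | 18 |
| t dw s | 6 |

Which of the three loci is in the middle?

t

The two most frequent reciprocal classes, t + + and + dw s, are the parental types, so the F1 was t + + / + dw s.
The two rarest classes, + + + and t dw s, are the double crossovers. Comparing them with the parentals, only the t allele has switched, so t is the middle locus and the order is dw – t – s.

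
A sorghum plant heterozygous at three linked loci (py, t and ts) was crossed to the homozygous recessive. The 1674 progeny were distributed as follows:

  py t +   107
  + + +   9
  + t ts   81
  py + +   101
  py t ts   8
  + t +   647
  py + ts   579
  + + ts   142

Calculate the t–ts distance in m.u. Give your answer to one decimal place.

The two most frequent reciprocal classes, py + ts and + t +, are the parental types, so the F1 was py + ts / + t +.
The two rarest classes, py t ts and + + +, are the double crossovers. Comparing them with the parentals, only the t allele has switched, so t is the middle locus and the order is ts – t – py.
Crossovers in the ts–t interval produce the single-crossover classes py + + and + t ts (101 + 81 = 182) plus the double crossovers (17).
RF(ts–t) = (182 + 17) / 1674 = 199/1674 = 0.1189 → 11.9 m.u.

11.9 m.u.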